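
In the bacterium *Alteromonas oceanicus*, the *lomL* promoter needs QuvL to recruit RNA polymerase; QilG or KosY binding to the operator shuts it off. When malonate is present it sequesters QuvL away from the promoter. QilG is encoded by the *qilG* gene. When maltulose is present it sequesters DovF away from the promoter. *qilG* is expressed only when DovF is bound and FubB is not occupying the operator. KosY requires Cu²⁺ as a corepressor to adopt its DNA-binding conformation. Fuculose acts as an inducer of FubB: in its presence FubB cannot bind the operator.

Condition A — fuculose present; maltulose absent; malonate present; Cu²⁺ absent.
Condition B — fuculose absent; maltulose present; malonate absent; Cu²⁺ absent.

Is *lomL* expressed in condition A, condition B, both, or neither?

B only

Condition A:
Fuculose is present, so FubB is inactive.
Maltulose is absent, so DovF is active.
No repressor is bound and DovF is active, so *qilG* is transcribed.
So QilG is produced and active.
Malonate is present, so QuvL is inactive.
Cu²⁺ is absent, so KosY is inactive.
With repressor QilG bound, *lomL* is not transcribed.
→ *lomL* is OFF in A.
Condition B:
Fuculose is absent, so FubB is active.
Maltulose is present, so DovF is inactive.
With repressor FubB bound, *qilG* is not transcribed.
So QilG is not produced.
Malonate is absent, so QuvL is active.
Cu²⁺ is absent, so KosY is inactive.
No repressor is bound and QuvL is active, so *lomL* is transcribed.
→ *lomL* is ON in B.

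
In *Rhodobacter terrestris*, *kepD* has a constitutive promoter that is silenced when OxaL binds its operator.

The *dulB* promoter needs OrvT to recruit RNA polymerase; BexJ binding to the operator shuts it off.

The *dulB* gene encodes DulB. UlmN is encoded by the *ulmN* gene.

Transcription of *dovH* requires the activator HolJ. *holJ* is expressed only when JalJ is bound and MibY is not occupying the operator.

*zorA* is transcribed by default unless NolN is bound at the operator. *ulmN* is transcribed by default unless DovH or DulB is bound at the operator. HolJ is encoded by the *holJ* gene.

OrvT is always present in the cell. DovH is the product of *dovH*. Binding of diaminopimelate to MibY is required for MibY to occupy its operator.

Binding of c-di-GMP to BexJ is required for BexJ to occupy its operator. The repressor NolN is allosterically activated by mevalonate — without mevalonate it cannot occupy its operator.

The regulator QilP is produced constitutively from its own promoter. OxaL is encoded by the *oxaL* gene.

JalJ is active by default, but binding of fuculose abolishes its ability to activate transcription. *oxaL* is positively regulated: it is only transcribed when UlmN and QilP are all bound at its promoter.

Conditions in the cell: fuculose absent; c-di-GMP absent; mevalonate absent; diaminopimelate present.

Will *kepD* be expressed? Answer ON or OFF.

Diaminopimelate is present, so MibY is active.
Fuculose is absent, so JalJ is active.
With repressor MibY bound, *holJ* is not transcribed.
So HolJ is not produced.
Required activator HolJ is absent, so *dovH* is not transcribed.
So DovH is not produced.
OrvT is produced constitutively and is active.
c-di-GMP is absent, so BexJ is inactive.
No repressor is bound and OrvT is active, so *dulB* is transcribed.
So DulB is produced and active.
With repressor DulB bound, *ulmN* is not transcribed.
So UlmN is not produced.
QilP is produced constitutively and is active.
Required activator UlmN is absent, so *oxaL* is not transcribed.
So OxaL is not produced.
With no repressor bound, *kepD* is transcribed.

ON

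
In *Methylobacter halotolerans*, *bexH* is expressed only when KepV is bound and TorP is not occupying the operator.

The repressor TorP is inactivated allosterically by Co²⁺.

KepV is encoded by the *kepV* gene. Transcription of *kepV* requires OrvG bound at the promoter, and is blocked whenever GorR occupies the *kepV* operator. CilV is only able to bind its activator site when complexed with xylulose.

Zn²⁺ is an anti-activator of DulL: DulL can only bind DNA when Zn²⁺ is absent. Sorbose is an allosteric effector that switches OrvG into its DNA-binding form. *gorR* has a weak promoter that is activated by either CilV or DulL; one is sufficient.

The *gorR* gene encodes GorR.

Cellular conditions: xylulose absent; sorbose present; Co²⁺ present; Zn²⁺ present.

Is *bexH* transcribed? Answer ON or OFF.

ON

Co²⁺ is present, so TorP is inactive.
Xylulose is absent, so CilV is inactive.
Zn²⁺ is present, so DulL is inactive.
No activator is available at the *gorR* promoter, so *gorR* is not transcribed.
So GorR is not produced.
Sorbose is present, so OrvG is active.
No repressor is bound and OrvG is active, so *kepV* is transcribed.
So KepV is produced and active.
No repressor is bound and KepV is active, so *bexH* is transcribed.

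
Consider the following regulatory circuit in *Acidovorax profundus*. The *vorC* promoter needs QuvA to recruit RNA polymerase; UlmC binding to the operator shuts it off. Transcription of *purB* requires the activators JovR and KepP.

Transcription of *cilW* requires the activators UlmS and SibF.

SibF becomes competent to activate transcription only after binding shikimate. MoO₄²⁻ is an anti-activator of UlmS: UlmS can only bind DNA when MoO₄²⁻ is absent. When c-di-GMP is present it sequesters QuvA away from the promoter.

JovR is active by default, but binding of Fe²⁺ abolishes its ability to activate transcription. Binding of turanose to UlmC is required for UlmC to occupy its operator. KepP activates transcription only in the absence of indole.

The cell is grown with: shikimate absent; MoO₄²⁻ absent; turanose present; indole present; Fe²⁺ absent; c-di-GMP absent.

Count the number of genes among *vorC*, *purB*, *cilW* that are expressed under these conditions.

c-di-GMP is absent, so QuvA is active.
Turanose is present, so UlmC is active.
With repressor UlmC bound, *vorC* is not transcribed.
→ *vorC* is OFF.
Fe²⁺ is absent, so JovR is active.
Indole is present, so KepP is inactive.
Required activator KepP is absent, so *purB* is not transcribed.
→ *purB* is OFF.
MoO₄²⁻ is absent, so UlmS is active.
Shikimate is absent, so SibF is inactive.
Required activator SibF is absent, so *cilW* is not transcribed.
→ *cilW* is OFF.
0 of the 3 genes are transcribed.

0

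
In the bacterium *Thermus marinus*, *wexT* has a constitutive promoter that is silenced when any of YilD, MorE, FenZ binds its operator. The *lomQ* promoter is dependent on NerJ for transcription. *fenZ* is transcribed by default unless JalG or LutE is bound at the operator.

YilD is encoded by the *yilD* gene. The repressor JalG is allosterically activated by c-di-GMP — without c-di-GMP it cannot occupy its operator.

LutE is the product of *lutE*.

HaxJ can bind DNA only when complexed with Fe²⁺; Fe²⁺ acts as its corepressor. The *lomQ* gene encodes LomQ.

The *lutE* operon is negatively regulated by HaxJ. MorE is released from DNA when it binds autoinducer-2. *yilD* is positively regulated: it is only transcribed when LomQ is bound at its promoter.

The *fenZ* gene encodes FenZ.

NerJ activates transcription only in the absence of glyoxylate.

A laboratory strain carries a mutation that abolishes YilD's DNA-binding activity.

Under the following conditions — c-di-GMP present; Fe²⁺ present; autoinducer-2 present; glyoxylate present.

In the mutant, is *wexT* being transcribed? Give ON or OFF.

ON

YilD is non-functional in this strain, so it has no effect.
Autoinducer-2 is present, so MorE is inactive.
c-di-GMP is present, so JalG is active.
Fe²⁺ is present, so HaxJ is active.
With repressor HaxJ bound, *lutE* is not transcribed.
So LutE is not produced.
With repressor JalG bound, *fenZ* is not transcribed.
So FenZ is not produced.
With no repressor bound, *wexT* is transcribed.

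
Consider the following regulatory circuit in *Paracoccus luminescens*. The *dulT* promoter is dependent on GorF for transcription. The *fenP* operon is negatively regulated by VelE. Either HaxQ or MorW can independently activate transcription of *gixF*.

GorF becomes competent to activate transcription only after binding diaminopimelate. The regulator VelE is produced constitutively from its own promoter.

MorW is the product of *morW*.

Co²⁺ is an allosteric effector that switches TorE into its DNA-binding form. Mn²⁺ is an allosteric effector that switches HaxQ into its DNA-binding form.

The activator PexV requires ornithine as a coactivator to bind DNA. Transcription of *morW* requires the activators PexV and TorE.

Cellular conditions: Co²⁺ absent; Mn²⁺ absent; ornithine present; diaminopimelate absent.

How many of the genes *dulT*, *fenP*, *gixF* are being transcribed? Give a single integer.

Diaminopimelate is absent, so GorF is inactive.
Required activator GorF is absent, so *dulT* is not transcribed.
→ *dulT* is OFF.
VelE is produced constitutively and is active.
With repressor VelE bound, *fenP* is not transcribed.
→ *fenP* is OFF.
Mn²⁺ is absent, so HaxQ is inactive.
Ornithine is present, so PexV is active.
Co²⁺ is absent, so TorE is inactive.
Required activator TorE is absent, so *morW* is not transcribed.
So MorW is not produced.
No activator is available at the *gixF* promoter, so *gixF* is not transcribed.
→ *gixF* is OFF.
0 of the 3 genes are transcribed.

0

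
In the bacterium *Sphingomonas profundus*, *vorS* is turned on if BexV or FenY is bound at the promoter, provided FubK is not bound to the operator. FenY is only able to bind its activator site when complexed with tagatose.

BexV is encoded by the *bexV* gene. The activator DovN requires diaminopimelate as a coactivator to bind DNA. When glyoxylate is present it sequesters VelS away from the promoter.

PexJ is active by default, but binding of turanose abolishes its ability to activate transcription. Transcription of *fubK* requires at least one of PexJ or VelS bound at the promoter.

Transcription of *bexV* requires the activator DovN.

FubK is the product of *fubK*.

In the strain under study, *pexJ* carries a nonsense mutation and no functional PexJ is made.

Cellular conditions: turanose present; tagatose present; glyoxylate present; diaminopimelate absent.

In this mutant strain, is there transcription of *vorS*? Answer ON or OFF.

ON

Diaminopimelate is absent, so DovN is inactive.
Required activator DovN is absent, so *bexV* is not transcribed.
So BexV is not produced.
PexJ is non-functional in this strain, so it has no effect.
Glyoxylate is present, so VelS is inactive.
No activator is available at the *fubK* promoter, so *fubK* is not transcribed.
So FubK is not produced.
Tagatose is present, so FenY is active.
Activator FenY is present, so *vorS* is transcribed.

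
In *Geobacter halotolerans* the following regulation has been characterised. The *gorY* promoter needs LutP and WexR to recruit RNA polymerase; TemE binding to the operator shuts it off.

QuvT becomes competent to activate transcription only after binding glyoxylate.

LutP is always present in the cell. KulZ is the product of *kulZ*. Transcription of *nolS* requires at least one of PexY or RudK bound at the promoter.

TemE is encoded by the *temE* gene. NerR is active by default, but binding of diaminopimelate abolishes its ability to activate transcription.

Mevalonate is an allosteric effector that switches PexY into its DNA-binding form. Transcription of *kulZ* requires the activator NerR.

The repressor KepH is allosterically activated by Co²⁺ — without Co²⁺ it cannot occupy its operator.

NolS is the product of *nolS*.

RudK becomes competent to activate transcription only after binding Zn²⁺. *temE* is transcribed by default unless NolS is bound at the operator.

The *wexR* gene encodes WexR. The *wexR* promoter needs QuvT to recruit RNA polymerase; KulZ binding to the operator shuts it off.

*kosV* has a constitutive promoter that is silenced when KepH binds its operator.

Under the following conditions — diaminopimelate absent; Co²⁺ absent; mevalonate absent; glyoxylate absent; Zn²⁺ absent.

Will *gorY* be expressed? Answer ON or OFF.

OFF

LutP is produced constitutively and is active.
Mevalonate is absent, so PexY is inactive.
Zn²⁺ is absent, so RudK is inactive.
No activator is available at the *nolS* promoter, so *nolS* is not transcribed.
So NolS is not produced.
With no repressor bound, *temE* is transcribed.
So TemE is produced and active.
Diaminopimelate is absent, so NerR is active.
No repressor is bound and NerR is active, so *kulZ* is transcribed.
So KulZ is produced and active.
Glyoxylate is absent, so QuvT is inactive.
With repressor KulZ bound, *wexR* is not transcribed.
So WexR is not produced.
With repressor TemE bound, *gorY* is not transcribed.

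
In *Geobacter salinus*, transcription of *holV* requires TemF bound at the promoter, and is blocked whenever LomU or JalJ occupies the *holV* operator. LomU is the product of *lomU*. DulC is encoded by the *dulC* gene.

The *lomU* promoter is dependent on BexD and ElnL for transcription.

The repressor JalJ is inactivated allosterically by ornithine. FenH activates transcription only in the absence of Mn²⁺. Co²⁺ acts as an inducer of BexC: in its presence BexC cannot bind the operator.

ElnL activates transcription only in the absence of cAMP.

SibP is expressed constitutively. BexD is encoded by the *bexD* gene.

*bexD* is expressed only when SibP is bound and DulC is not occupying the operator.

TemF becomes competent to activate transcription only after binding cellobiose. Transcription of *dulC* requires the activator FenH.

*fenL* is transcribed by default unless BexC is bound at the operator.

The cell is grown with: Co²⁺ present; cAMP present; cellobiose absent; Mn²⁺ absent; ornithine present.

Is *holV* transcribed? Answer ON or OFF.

OFF

SibP is produced constitutively and is active.
Mn²⁺ is absent, so FenH is active.
No repressor is bound and FenH is active, so *dulC* is transcribed.
So DulC is produced and active.
With repressor DulC bound, *bexD* is not transcribed.
So BexD is not produced.
cAMP is present, so ElnL is inactive.
Required activator BexD is absent, so *lomU* is not transcribed.
So LomU is not produced.
Ornithine is present, so JalJ is inactive.
Cellobiose is absent, so TemF is inactive.
Required activator TemF is absent, so *holV* is not transcribed.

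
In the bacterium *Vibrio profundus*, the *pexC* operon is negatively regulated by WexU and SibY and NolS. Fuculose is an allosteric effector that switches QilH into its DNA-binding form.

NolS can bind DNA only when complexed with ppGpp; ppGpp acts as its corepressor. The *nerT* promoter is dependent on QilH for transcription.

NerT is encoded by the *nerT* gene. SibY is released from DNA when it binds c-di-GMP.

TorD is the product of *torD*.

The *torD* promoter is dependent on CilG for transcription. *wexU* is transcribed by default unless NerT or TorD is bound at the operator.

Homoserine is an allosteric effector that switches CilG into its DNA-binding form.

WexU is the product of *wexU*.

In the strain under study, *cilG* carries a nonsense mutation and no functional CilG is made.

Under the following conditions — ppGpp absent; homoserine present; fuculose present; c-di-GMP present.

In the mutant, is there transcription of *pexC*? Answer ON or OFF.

ON

Fuculose is present, so QilH is active.
No repressor is bound and QilH is active, so *nerT* is transcribed.
So NerT is produced and active.
CilG is non-functional in this strain, so it has no effect.
Required activator CilG is absent, so *torD* is not transcribed.
So TorD is not produced.
With repressor NerT bound, *wexU* is not transcribed.
So WexU is not produced.
c-di-GMP is present, so SibY is inactive.
ppGpp is absent, so NolS is inactive.
With no repressor bound, *pexC* is transcribed.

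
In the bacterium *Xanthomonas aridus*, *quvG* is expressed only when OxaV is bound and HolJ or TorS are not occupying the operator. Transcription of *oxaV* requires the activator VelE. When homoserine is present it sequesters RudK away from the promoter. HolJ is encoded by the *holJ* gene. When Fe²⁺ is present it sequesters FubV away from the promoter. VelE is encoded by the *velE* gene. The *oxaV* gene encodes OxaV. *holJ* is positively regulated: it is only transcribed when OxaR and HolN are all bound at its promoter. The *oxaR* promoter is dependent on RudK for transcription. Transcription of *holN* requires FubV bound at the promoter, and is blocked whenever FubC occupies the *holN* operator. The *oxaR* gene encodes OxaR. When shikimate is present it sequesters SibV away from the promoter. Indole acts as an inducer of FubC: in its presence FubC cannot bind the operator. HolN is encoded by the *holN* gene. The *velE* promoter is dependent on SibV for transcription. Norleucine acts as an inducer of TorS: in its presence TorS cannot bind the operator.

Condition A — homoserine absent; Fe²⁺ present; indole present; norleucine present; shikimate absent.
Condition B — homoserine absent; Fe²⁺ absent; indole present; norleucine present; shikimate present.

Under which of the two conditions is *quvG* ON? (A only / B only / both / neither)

Condition A:
Homoserine is absent, so RudK is active.
No repressor is bound and RudK is active, so *oxaR* is transcribed.
So OxaR is produced and active.
Fe²⁺ is present, so FubV is inactive.
Indole is present, so FubC is inactive.
Required activator FubV is absent, so *holN* is not transcribed.
So HolN is not produced.
Required activator HolN is absent, so *holJ* is not transcribed.
So HolJ is not produced.
Norleucine is present, so TorS is inactive.
Shikimate is absent, so SibV is active.
No repressor is bound and SibV is active, so *velE* is transcribed.
So VelE is produced and active.
No repressor is bound and VelE is active, so *oxaV* is transcribed.
So OxaV is produced and active.
No repressor is bound and OxaV is active, so *quvG* is transcribed.
→ *quvG* is ON in A.
Condition B:
Homoserine is absent, so RudK is active.
No repressor is bound and RudK is active, so *oxaR* is transcribed.
So OxaR is produced and active.
Fe²⁺ is absent, so FubV is active.
Indole is present, so FubC is inactive.
No repressor is bound and FubV is active, so *holN* is transcribed.
So HolN is produced and active.
No repressor is bound and OxaR and HolN are active, so *holJ* is transcribed.
So HolJ is produced and active.
Norleucine is present, so TorS is inactive.
Shikimate is present, so SibV is inactive.
Required activator SibV is absent, so *velE* is not transcribed.
So VelE is not produced.
Required activator VelE is absent, so *oxaV* is not transcribed.
So OxaV is not produced.
With repressor HolJ bound, *quvG* is not transcribed.
→ *quvG* is OFF in B.

A only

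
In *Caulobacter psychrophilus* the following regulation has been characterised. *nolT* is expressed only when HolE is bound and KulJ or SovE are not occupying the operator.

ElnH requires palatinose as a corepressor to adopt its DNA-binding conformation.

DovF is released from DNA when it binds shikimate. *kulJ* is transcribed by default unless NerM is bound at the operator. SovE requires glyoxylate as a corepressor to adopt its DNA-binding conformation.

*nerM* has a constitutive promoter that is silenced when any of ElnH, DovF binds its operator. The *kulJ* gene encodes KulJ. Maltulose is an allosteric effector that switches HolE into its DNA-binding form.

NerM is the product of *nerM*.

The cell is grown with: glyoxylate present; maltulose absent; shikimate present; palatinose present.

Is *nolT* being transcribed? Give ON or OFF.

Palatinose is present, so ElnH is active.
Shikimate is present, so DovF is inactive.
With repressor ElnH bound, *nerM* is not transcribed.
So NerM is not produced.
With no repressor bound, *kulJ* is transcribed.
So KulJ is produced and active.
Glyoxylate is present, so SovE is active.
Maltulose is absent, so HolE is inactive.
With repressor KulJ bound, *nolT* is not transcribed.

OFF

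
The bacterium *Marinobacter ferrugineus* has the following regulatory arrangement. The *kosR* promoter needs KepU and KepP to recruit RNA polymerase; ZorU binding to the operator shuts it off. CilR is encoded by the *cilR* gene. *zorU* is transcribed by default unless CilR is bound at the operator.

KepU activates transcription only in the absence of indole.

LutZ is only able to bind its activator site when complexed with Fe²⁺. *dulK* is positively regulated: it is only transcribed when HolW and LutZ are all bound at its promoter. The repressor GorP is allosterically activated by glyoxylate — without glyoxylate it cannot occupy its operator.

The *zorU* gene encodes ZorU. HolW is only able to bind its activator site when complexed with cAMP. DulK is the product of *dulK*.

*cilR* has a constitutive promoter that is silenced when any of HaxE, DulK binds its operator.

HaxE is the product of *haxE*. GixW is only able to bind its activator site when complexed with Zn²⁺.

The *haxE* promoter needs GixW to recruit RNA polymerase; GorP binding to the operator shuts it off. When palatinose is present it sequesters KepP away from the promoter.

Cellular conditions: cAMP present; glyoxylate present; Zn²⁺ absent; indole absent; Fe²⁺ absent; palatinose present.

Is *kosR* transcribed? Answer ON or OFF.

OFF

Zn²⁺ is absent, so GixW is inactive.
Glyoxylate is present, so GorP is active.
With repressor GorP bound, *haxE* is not transcribed.
So HaxE is not produced.
cAMP is present, so HolW is active.
Fe²⁺ is absent, so LutZ is inactive.
Required activator LutZ is absent, so *dulK* is not transcribed.
So DulK is not produced.
With no repressor bound, *cilR* is transcribed.
So CilR is produced and active.
With repressor CilR bound, *zorU* is not transcribed.
So ZorU is not produced.
Indole is absent, so KepU is active.
Palatinose is present, so KepP is inactive.
Required activator KepP is absent, so *kosR* is not transcribed.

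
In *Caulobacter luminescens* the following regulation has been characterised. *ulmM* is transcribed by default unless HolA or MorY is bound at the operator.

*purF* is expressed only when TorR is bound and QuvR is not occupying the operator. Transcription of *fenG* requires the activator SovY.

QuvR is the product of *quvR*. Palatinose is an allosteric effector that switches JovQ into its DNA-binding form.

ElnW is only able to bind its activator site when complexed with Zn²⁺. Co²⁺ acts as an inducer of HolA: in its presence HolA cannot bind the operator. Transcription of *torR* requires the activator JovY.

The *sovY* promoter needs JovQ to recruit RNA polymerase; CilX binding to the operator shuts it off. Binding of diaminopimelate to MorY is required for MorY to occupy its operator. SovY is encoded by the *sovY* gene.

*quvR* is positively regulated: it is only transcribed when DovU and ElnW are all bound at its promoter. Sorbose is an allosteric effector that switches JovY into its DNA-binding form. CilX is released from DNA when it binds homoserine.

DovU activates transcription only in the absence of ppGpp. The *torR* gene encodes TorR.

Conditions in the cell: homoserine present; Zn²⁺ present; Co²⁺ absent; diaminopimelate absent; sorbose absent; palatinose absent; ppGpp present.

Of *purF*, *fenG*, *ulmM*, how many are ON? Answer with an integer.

0

Sorbose is absent, so JovY is inactive.
Required activator JovY is absent, so *torR* is not transcribed.
So TorR is not produced.
ppGpp is present, so DovU is inactive.
Zn²⁺ is present, so ElnW is active.
Required activator DovU is absent, so *quvR* is not transcribed.
So QuvR is not produced.
Required activator TorR is absent, so *purF* is not transcribed.
→ *purF* is OFF.
Palatinose is absent, so JovQ is inactive.
Homoserine is present, so CilX is inactive.
Required activator JovQ is absent, so *sovY* is not transcribed.
So SovY is not produced.
Required activator SovY is absent, so *fenG* is not transcribed.
→ *fenG* is OFF.
Co²⁺ is absent, so HolA is active.
Diaminopimelate is absent, so MorY is inactive.
With repressor HolA bound, *ulmM* is not transcribed.
→ *ulmM* is OFF.
0 of the 3 genes are transcribed.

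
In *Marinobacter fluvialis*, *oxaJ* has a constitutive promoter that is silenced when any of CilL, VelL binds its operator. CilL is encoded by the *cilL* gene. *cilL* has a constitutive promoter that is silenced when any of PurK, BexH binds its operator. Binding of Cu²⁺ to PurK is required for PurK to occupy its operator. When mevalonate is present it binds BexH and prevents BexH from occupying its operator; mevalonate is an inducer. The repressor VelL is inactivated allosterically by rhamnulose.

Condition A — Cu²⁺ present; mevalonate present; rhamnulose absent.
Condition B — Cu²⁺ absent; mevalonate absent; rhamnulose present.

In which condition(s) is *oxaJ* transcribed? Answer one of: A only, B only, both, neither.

B only

Condition A:
Cu²⁺ is present, so PurK is active.
Mevalonate is present, so BexH is inactive.
With repressor PurK bound, *cilL* is not transcribed.
So CilL is not produced.
Rhamnulose is absent, so VelL is active.
With repressor VelL bound, *oxaJ* is not transcribed.
→ *oxaJ* is OFF in A.
Condition B:
Cu²⁺ is absent, so PurK is inactive.
Mevalonate is absent, so BexH is active.
With repressor BexH bound, *cilL* is not transcribed.
So CilL is not produced.
Rhamnulose is present, so VelL is inactive.
With no repressor bound, *oxaJ* is transcribed.
→ *oxaJ* is ON in B.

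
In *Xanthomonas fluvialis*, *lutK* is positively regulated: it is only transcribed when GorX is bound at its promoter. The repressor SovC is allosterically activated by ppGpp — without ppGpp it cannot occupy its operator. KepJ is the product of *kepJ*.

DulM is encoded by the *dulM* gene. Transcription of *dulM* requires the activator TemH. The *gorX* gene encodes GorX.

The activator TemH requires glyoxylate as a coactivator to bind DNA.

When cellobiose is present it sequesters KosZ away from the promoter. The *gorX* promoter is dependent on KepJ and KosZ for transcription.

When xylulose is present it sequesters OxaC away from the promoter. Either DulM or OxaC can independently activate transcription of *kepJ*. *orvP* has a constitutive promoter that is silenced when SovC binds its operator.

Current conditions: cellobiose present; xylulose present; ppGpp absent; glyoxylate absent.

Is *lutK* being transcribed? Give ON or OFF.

OFF

Glyoxylate is absent, so TemH is inactive.
Required activator TemH is absent, so *dulM* is not transcribed.
So DulM is not produced.
Xylulose is present, so OxaC is inactive.
No activator is available at the *kepJ* promoter, so *kepJ* is not transcribed.
So KepJ is not produced.
Cellobiose is present, so KosZ is inactive.
Required activator KepJ is absent, so *gorX* is not transcribed.
So GorX is not produced.
Required activator GorX is absent, so *lutK* is not transcribed.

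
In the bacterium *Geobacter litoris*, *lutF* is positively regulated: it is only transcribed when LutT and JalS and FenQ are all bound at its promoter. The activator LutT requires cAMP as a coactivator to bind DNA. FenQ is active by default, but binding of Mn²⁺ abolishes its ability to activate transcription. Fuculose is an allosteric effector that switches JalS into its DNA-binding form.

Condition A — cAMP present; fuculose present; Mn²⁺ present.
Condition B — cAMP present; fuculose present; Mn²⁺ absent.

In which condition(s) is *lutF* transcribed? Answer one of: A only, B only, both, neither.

Condition A:
cAMP is present, so LutT is active.
Fuculose is present, so JalS is active.
Mn²⁺ is present, so FenQ is inactive.
Required activator FenQ is absent, so *lutF* is not transcribed.
→ *lutF* is OFF in A.
Condition B:
cAMP is present, so LutT is active.
Fuculose is present, so JalS is active.
Mn²⁺ is absent, so FenQ is active.
No repressor is bound and LutT and JalS and FenQ are active, so *lutF* is transcribed.
→ *lutF* is ON in B.

B only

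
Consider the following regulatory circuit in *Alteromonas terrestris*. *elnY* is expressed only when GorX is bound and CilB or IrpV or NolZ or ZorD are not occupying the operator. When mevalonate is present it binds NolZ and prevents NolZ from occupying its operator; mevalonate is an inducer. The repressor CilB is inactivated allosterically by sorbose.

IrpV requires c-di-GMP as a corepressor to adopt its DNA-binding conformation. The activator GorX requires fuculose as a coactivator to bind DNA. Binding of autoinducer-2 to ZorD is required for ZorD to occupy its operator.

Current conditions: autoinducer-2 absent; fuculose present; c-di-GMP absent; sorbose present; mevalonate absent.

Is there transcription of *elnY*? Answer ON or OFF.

Fuculose is present, so GorX is active.
Sorbose is present, so CilB is inactive.
c-di-GMP is absent, so IrpV is inactive.
Mevalonate is absent, so NolZ is active.
Autoinducer-2 is absent, so ZorD is inactive.
With repressor NolZ bound, *elnY* is not transcribed.

OFF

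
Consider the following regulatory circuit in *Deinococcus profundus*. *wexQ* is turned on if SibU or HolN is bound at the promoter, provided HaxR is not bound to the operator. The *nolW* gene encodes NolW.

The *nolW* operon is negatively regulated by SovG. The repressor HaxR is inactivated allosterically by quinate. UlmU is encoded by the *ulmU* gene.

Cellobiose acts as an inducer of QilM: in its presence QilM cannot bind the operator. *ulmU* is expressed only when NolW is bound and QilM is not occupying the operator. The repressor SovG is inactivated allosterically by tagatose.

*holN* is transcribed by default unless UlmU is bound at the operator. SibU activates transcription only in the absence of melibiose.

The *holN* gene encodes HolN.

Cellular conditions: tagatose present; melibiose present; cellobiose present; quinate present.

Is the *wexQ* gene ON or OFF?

Melibiose is present, so SibU is inactive.
Quinate is present, so HaxR is inactive.
Cellobiose is present, so QilM is inactive.
Tagatose is present, so SovG is inactive.
With no repressor bound, *nolW* is transcribed.
So NolW is produced and active.
No repressor is bound and NolW is active, so *ulmU* is transcribed.
So UlmU is produced and active.
With repressor UlmU bound, *holN* is not transcribed.
So HolN is not produced.
No activator is available at the *wexQ* promoter, so *wexQ* is not transcribed.

OFF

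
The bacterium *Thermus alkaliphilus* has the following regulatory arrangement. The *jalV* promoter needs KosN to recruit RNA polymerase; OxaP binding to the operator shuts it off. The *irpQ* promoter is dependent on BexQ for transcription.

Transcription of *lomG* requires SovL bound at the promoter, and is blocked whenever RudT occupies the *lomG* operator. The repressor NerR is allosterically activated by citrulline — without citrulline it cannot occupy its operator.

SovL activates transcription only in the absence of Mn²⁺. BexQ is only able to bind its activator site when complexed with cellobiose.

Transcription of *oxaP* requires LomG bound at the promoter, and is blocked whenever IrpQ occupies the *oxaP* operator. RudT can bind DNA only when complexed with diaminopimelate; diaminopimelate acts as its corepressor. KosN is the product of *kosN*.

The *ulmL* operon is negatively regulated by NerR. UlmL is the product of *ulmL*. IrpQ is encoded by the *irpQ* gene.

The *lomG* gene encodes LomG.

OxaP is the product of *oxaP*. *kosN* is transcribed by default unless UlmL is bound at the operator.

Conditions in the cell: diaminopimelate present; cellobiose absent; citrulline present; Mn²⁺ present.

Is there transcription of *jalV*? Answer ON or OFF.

Cellobiose is absent, so BexQ is inactive.
Required activator BexQ is absent, so *irpQ* is not transcribed.
So IrpQ is not produced.
Mn²⁺ is present, so SovL is inactive.
Diaminopimelate is present, so RudT is active.
With repressor RudT bound, *lomG* is not transcribed.
So LomG is not produced.
Required activator LomG is absent, so *oxaP* is not transcribed.
So OxaP is not produced.
Citrulline is present, so NerR is active.
With repressor NerR bound, *ulmL* is not transcribed.
So UlmL is not produced.
With no repressor bound, *kosN* is transcribed.
So KosN is produced and active.
No repressor is bound and KosN is active, so *jalV* is transcribed.

ON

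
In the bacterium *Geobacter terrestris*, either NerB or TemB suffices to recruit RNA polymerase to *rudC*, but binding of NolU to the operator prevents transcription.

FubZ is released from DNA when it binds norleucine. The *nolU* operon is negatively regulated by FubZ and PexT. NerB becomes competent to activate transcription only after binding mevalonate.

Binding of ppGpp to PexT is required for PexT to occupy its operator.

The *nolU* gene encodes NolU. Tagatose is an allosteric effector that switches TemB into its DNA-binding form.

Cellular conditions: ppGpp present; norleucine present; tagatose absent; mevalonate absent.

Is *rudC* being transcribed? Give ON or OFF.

Mevalonate is absent, so NerB is inactive.
Tagatose is absent, so TemB is inactive.
Norleucine is present, so FubZ is inactive.
ppGpp is present, so PexT is active.
With repressor PexT bound, *nolU* is not transcribed.
So NolU is not produced.
No activator is available at the *rudC* promoter, so *rudC* is not transcribed.

OFF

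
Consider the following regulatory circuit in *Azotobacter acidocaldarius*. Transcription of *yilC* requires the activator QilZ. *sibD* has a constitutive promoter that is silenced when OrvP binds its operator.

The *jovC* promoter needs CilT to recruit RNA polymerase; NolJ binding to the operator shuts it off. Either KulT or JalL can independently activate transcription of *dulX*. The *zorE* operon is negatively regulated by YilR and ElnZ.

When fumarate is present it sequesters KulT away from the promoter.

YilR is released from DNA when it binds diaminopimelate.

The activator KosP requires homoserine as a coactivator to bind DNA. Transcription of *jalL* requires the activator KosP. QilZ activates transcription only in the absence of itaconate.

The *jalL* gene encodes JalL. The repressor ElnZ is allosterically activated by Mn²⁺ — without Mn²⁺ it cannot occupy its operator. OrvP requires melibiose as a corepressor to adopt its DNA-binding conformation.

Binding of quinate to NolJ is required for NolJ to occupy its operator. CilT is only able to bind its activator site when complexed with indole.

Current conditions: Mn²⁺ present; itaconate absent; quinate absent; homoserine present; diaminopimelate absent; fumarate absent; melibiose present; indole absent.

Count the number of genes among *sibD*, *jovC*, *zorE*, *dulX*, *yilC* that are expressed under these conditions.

2

Melibiose is present, so OrvP is active.
With repressor OrvP bound, *sibD* is not transcribed.
→ *sibD* is OFF.
Quinate is absent, so NolJ is inactive.
Indole is absent, so CilT is inactive.
Required activator CilT is absent, so *jovC* is not transcribed.
→ *jovC* is OFF.
Diaminopimelate is absent, so YilR is active.
Mn²⁺ is present, so ElnZ is active.
With repressor YilR bound, *zorE* is not transcribed.
→ *zorE* is OFF.
Fumarate is absent, so KulT is active.
Homoserine is present, so KosP is active.
No repressor is bound and KosP is active, so *jalL* is transcribed.
So JalL is produced and active.
Activator KulT is present, so *dulX* is transcribed.
→ *dulX* is ON.
Itaconate is absent, so QilZ is active.
No repressor is bound and QilZ is active, so *yilC* is transcribed.
→ *yilC* is ON.
2 of the 5 genes are transcribed.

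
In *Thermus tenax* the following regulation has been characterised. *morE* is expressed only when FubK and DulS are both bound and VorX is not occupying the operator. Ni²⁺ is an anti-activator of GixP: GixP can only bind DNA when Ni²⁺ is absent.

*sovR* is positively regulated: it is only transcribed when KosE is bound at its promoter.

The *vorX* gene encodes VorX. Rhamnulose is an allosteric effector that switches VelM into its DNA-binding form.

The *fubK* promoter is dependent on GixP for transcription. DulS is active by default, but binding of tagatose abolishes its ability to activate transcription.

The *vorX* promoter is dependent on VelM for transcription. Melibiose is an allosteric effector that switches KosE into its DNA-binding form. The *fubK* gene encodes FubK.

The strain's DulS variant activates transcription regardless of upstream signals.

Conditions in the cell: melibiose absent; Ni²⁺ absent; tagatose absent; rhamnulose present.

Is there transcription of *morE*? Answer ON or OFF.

Ni²⁺ is absent, so GixP is active.
No repressor is bound and GixP is active, so *fubK* is transcribed.
So FubK is produced and active.
Rhamnulose is present, so VelM is active.
No repressor is bound and VelM is active, so *vorX* is transcribed.
So VorX is produced and active.
DulS is constitutively active in this strain.
With repressor VorX bound, *morE* is not transcribed.

OFF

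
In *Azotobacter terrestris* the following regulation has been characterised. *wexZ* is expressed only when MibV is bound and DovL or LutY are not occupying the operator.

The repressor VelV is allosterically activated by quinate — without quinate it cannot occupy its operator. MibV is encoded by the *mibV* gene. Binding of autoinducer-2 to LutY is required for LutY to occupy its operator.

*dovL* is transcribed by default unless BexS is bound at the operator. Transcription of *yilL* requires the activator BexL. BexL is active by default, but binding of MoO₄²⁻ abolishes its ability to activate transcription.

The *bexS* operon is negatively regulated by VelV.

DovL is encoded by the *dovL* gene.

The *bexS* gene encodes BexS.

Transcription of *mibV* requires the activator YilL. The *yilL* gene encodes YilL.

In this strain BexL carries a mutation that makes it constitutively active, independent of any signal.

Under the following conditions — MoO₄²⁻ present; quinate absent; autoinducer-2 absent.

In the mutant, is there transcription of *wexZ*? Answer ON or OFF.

ON

BexL is constitutively active in this strain.
No repressor is bound and BexL is active, so *yilL* is transcribed.
So YilL is produced and active.
No repressor is bound and YilL is active, so *mibV* is transcribed.
So MibV is produced and active.
Quinate is absent, so VelV is inactive.
With no repressor bound, *bexS* is transcribed.
So BexS is produced and active.
With repressor BexS bound, *dovL* is not transcribed.
So DovL is not produced.
Autoinducer-2 is absent, so LutY is inactive.
No repressor is bound and MibV is active, so *wexZ* is transcribed.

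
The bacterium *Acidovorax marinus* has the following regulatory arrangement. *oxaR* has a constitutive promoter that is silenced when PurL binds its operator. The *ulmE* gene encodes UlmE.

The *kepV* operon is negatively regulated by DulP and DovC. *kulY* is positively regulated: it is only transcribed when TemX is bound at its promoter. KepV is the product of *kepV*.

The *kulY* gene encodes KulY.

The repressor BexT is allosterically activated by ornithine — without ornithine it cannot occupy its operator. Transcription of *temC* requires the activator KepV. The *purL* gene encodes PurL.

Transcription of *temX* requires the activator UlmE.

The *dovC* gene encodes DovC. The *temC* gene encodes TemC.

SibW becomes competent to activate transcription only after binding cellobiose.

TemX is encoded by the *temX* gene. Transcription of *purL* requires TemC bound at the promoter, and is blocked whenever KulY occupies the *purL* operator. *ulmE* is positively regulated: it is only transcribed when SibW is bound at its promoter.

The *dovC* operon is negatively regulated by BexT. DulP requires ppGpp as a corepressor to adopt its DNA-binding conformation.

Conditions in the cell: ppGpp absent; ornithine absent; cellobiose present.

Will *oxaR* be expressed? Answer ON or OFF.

ON

Cellobiose is present, so SibW is active.
No repressor is bound and SibW is active, so *ulmE* is transcribed.
So UlmE is produced and active.
No repressor is bound and UlmE is active, so *temX* is transcribed.
So TemX is produced and active.
No repressor is bound and TemX is active, so *kulY* is transcribed.
So KulY is produced and active.
ppGpp is absent, so DulP is inactive.
Ornithine is absent, so BexT is inactive.
With no repressor bound, *dovC* is transcribed.
So DovC is produced and active.
With repressor DovC bound, *kepV* is not transcribed.
So KepV is not produced.
Required activator KepV is absent, so *temC* is not transcribed.
So TemC is not produced.
With repressor KulY bound, *purL* is not transcribed.
So PurL is not produced.
With no repressor bound, *oxaR* is transcribed.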